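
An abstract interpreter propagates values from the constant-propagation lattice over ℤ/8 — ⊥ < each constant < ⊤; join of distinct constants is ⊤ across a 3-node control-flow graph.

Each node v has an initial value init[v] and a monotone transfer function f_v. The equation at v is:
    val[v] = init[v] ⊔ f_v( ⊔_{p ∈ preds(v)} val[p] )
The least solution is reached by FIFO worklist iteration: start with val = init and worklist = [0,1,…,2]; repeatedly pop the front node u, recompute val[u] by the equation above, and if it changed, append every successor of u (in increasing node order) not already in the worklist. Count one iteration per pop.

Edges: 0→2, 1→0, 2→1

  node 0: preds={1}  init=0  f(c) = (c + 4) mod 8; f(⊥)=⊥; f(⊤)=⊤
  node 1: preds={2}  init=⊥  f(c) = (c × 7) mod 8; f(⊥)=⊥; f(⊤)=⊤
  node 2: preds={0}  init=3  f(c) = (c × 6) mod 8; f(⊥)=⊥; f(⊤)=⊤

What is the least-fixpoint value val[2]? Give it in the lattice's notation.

⊤

Worklist (7 pops):
  #1 pop 0: in=⊥ → 0 (no change)
  #2 pop 1: in=3 → 5 (was ⊥); enqueue [0]
  #3 pop 2: in=0 → ⊤ (was 3); enqueue [1]
  #4 pop 0: in=5 → ⊤ (was 0); enqueue [2]
  #5 pop 1: in=⊤ → ⊤ (was 5); enqueue [0]
  #6 pop 2: in=⊤ → ⊤ (no change)
  #7 pop 0: in=⊤ → ⊤ (no change)

Fixpoint:
  val[0] = ⊤
  val[1] = ⊤
  val[2] = ⊤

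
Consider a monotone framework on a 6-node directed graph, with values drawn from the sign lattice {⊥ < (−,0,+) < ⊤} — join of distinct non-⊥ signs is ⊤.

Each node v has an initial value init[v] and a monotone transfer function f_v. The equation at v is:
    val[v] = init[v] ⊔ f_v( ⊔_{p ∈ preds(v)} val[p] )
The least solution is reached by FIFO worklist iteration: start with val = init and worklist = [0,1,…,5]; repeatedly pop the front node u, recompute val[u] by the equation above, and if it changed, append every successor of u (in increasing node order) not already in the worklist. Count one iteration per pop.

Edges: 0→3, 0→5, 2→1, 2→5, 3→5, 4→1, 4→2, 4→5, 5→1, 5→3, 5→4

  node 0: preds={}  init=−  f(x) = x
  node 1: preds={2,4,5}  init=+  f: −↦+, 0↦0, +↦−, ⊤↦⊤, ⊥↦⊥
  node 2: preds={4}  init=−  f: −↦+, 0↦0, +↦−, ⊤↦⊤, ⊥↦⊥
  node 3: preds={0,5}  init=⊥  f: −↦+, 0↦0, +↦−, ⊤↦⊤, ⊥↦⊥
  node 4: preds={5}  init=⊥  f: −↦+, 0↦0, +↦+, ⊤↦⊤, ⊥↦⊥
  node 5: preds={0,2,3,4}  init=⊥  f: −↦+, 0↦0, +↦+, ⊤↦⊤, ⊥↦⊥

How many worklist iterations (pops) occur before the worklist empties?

Trace (14 dequeues):
  [1] u=0 | in ⊥ | out − | ==
  [2] u=1 | in − | out + | ==
  [3] u=2 | in ⊥ | out − | ==
  [4] u=3 | in − | out + | prev ⊥ | push {}
  [5] u=4 | in ⊥ | out ⊥ | ==
  [6] u=5 | in ⊤ | out ⊤ | prev ⊥ | push {1,3,4}
  [7] u=1 | in ⊤ | out ⊤ | prev + | push {}
  [8] u=3 | in ⊤ | out ⊤ | prev + | push {5}
  [9] u=4 | in ⊤ | out ⊤ | prev ⊥ | push {1,2}
  [10] u=5 | in ⊤ | out ⊤ | ==
  [11] u=1 | in ⊤ | out ⊤ | ==
  [12] u=2 | in ⊤ | out ⊤ | prev − | push {1,5}
  [13] u=1 | in ⊤ | out ⊤ | ==
  [14] u=5 | in ⊤ | out ⊤ | ==

Converged values:
  [0] −
  [1] ⊤
  [2] ⊤
  [3] ⊤
  [4] ⊤
  [5] ⊤

14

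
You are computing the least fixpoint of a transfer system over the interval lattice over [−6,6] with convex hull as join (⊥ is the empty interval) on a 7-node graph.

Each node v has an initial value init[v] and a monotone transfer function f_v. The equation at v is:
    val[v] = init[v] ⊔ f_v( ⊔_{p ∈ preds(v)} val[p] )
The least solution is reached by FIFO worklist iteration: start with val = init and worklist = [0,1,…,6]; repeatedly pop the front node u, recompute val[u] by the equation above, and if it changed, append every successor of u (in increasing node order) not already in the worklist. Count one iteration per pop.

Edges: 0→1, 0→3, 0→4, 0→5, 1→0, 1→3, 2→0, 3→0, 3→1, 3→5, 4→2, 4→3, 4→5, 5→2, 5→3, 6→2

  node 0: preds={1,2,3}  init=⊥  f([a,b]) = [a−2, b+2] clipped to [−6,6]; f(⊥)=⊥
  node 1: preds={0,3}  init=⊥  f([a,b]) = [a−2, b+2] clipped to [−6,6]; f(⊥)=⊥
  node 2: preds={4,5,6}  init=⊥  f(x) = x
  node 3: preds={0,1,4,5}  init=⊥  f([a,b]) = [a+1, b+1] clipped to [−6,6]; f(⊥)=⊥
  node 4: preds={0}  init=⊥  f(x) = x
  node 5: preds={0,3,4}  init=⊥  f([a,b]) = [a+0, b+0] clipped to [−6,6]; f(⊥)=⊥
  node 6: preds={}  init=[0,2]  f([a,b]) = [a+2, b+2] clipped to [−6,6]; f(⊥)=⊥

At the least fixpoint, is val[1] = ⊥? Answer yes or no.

no

Trace (23 dequeues):
  [1] u=0 | in ⊥ | out ⊥ | ==
  [2] u=1 | in ⊥ | out ⊥ | ==
  [3] u=2 | in [0,2] | out [0,2] | prev ⊥ | push {0}
  [4] u=3 | in ⊥ | out ⊥ | ==
  [5] u=4 | in ⊥ | out ⊥ | ==
  [6] u=5 | in ⊥ | out ⊥ | ==
  [7] u=6 | in ⊥ | out [0,2] | ==
  [8] u=0 | in [0,2] | out [-2,4] | prev ⊥ | push {1,3,4,5}
  [9] u=1 | in [-2,4] | out [-4,6] | prev ⊥ | push {0}
  [10] u=3 | in [-4,6] | out [-3,6] | prev ⊥ | push {1}
  [11] u=4 | in [-2,4] | out [-2,4] | prev ⊥ | push {2,3}
  [12] u=5 | in [-3,6] | out [-3,6] | prev ⊥ | push {}
  [13] u=0 | in [-4,6] | out [-6,6] | prev [-2,4] | push {4,5}
  [14] u=1 | in [-6,6] | out [-6,6] | prev [-4,6] | push {0}
  [15] u=2 | in [-3,6] | out [-3,6] | prev [0,2] | push {}
  [16] u=3 | in [-6,6] | out [-5,6] | prev [-3,6] | push {1}
  [17] u=4 | in [-6,6] | out [-6,6] | prev [-2,4] | push {2,3}
  [18] u=5 | in [-6,6] | out [-6,6] | prev [-3,6] | push {}
  [19] u=0 | in [-6,6] | out [-6,6] | ==
  [20] u=1 | in [-6,6] | out [-6,6] | ==
  [21] u=2 | in [-6,6] | out [-6,6] | prev [-3,6] | push {0}
  [22] u=3 | in [-6,6] | out [-5,6] | ==
  [23] u=0 | in [-6,6] | out [-6,6] | ==

Converged values:
  [0] [-6,6]
  [1] [-6,6]
  [2] [-6,6]
  [3] [-5,6]
  [4] [-6,6]
  [5] [-6,6]
  [6] [0,2]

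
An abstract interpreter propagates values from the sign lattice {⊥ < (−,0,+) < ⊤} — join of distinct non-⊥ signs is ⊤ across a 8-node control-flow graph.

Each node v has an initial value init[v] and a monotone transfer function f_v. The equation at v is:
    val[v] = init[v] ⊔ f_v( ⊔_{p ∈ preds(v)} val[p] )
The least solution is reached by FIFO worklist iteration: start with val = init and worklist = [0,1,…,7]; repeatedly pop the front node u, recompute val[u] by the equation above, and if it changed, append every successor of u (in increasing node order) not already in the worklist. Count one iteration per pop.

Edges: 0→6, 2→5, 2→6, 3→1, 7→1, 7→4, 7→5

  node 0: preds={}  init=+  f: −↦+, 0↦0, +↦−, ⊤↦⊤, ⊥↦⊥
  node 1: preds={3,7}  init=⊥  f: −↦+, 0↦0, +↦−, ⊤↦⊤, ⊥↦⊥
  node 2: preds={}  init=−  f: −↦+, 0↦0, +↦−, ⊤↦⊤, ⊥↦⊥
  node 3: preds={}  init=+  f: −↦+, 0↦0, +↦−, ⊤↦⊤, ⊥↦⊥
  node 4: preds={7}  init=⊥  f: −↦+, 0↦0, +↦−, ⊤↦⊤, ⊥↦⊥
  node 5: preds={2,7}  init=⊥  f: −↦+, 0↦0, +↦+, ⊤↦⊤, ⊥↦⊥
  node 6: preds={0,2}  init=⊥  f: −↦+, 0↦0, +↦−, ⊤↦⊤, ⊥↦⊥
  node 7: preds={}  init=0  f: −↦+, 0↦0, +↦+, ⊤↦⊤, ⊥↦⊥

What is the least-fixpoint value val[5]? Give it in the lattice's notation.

⊤

Iteration log — 8 steps:
  step 1. node 0  ⊔preds=⊥  new=+  stable
  step 2. node 1  ⊔preds=⊤  new=⊤  old=⊥  +wl: 
  step 3. node 2  ⊔preds=⊥  new=−  stable
  step 4. node 3  ⊔preds=⊥  new=+  stable
  step 5. node 4  ⊔preds=0  new=0  old=⊥  +wl: 
  step 6. node 5  ⊔preds=⊤  new=⊤  old=⊥  +wl: 
  step 7. node 6  ⊔preds=⊤  new=⊤  old=⊥  +wl: 
  step 8. node 7  ⊔preds=⊥  new=0  stable

Least fixpoint reached:
  node 0: +
  node 1: ⊤
  node 2: −
  node 3: +
  node 4: 0
  node 5: ⊤
  node 6: ⊤
  node 7: 0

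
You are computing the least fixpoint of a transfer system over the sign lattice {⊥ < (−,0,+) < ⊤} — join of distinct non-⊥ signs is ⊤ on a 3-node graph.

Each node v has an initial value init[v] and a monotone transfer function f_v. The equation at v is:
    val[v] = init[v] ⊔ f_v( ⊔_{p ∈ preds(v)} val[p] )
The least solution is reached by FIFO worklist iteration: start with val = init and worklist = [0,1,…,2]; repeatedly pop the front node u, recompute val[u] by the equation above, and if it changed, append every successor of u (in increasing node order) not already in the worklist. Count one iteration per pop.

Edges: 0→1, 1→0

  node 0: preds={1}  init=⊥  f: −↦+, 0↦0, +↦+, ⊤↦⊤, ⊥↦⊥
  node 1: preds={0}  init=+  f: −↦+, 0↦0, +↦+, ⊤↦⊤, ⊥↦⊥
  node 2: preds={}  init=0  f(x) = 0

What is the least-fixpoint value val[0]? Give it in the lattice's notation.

+

Trace (3 dequeues):
  [1] u=0 | in + | out + | prev ⊥ | push {}
  [2] u=1 | in + | out + | ==
  [3] u=2 | in ⊥ | out 0 | ==

Converged values:
  [0] +
  [1] +
  [2] 0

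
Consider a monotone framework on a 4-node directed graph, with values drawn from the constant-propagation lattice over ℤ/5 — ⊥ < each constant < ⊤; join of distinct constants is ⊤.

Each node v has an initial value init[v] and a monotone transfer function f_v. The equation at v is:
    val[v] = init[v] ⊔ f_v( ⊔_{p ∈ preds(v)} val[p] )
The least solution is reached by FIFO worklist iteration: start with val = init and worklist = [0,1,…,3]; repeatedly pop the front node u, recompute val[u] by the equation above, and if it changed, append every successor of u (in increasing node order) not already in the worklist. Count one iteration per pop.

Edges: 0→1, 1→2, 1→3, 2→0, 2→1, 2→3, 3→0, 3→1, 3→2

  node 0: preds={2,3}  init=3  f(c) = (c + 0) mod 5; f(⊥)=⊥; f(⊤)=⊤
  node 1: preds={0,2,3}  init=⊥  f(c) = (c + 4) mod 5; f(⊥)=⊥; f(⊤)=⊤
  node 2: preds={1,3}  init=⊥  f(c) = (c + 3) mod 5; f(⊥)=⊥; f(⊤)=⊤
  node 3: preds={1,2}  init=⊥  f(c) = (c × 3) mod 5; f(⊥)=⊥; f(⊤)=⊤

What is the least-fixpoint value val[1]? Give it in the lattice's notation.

Iteration log — 10 steps:
  step 1. node 0  ⊔preds=⊥  new=3  stable
  step 2. node 1  ⊔preds=3  new=2  old=⊥  +wl: 
  step 3. node 2  ⊔preds=2  new=0  old=⊥  +wl: 0,1
  step 4. node 3  ⊔preds=⊤  new=⊤  old=⊥  +wl: 2
  step 5. node 0  ⊔preds=⊤  new=⊤  old=3  +wl: 
  step 6. node 1  ⊔preds=⊤  new=⊤  old=2  +wl: 3
  step 7. node 2  ⊔preds=⊤  new=⊤  old=0  +wl: 0,1
  step 8. node 3  ⊔preds=⊤  new=⊤  stable
  step 9. node 0  ⊔preds=⊤  new=⊤  stable
  step 10. node 1  ⊔preds=⊤  new=⊤  stable

Least fixpoint reached:
  node 0: ⊤
  node 1: ⊤
  node 2: ⊤
  node 3: ⊤

⊤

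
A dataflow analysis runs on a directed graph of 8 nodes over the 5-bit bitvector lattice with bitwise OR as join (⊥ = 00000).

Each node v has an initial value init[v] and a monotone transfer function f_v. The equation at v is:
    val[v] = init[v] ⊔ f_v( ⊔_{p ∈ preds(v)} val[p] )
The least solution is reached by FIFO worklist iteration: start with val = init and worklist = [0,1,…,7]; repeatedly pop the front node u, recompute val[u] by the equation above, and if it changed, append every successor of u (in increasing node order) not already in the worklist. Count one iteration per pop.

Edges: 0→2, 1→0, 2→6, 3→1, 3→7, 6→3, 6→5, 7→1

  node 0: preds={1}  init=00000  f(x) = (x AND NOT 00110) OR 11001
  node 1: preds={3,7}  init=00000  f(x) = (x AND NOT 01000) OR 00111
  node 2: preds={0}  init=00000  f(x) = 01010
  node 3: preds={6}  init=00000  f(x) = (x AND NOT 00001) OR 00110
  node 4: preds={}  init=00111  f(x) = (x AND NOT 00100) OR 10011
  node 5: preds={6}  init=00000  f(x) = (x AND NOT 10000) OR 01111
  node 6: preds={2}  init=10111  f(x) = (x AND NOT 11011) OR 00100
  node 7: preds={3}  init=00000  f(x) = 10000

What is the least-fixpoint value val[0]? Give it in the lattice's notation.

Iteration log — 11 steps:
  step 1. node 0  ⊔preds=00000  new=11001  old=00000  +wl: 
  step 2. node 1  ⊔preds=00000  new=00111  old=00000  +wl: 0
  step 3. node 2  ⊔preds=11001  new=01010  old=00000  +wl: 
  step 4. node 3  ⊔preds=10111  new=10110  old=00000  +wl: 1
  step 5. node 4  ⊔preds=00000  new=10111  old=00111  +wl: 
  step 6. node 5  ⊔preds=10111  new=01111  old=00000  +wl: 
  step 7. node 6  ⊔preds=01010  new=10111  stable
  step 8. node 7  ⊔preds=10110  new=10000  old=00000  +wl: 
  step 9. node 0  ⊔preds=00111  new=11001  stable
  step 10. node 1  ⊔preds=10110  new=10111  old=00111  +wl: 0
  step 11. node 0  ⊔preds=10111  new=11001  stable

Least fixpoint reached:
  node 0: 11001
  node 1: 10111
  node 2: 01010
  node 3: 10110
  node 4: 10111
  node 5: 01111
  node 6: 10111
  node 7: 10000

11001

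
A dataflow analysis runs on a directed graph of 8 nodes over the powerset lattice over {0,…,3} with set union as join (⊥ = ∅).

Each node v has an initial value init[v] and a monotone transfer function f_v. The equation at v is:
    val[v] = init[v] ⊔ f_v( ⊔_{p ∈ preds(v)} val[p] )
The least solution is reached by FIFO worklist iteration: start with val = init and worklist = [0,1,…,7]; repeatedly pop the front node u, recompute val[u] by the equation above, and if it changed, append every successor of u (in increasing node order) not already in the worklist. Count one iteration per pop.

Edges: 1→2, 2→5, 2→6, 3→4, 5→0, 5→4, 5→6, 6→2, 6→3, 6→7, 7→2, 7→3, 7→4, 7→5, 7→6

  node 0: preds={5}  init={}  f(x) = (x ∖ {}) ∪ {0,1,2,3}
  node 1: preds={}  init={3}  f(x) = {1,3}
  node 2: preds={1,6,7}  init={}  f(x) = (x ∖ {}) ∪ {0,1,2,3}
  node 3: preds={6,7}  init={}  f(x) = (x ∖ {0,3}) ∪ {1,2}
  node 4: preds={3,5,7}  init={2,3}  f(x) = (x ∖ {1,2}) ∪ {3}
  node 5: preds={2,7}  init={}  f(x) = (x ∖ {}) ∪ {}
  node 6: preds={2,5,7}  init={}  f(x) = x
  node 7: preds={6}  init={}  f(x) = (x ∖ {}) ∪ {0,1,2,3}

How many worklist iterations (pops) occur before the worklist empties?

Iteration log — 14 steps:
  step 1. node 0  ⊔preds={}  new={0,1,2,3}  old={}  +wl: 
  step 2. node 1  ⊔preds={}  new={1,3}  old={3}  +wl: 
  step 3. node 2  ⊔preds={1,3}  new={0,1,2,3}  old={}  +wl: 
  step 4. node 3  ⊔preds={}  new={1,2}  old={}  +wl: 
  step 5. node 4  ⊔preds={1,2}  new={2,3}  stable
  step 6. node 5  ⊔preds={0,1,2,3}  new={0,1,2,3}  old={}  +wl: 0,4
  step 7. node 6  ⊔preds={0,1,2,3}  new={0,1,2,3}  old={}  +wl: 2,3
  step 8. node 7  ⊔preds={0,1,2,3}  new={0,1,2,3}  old={}  +wl: 5,6
  step 9. node 0  ⊔preds={0,1,2,3}  new={0,1,2,3}  stable
  step 10. node 4  ⊔preds={0,1,2,3}  new={0,2,3}  old={2,3}  +wl: 
  step 11. node 2  ⊔preds={0,1,2,3}  new={0,1,2,3}  stable
  step 12. node 3  ⊔preds={0,1,2,3}  new={1,2}  stable
  step 13. node 5  ⊔preds={0,1,2,3}  new={0,1,2,3}  stable
  step 14. node 6  ⊔preds={0,1,2,3}  new={0,1,2,3}  stable

Least fixpoint reached:
  node 0: {0,1,2,3}
  node 1: {1,3}
  node 2: {0,1,2,3}
  node 3: {1,2}
  node 4: {0,2,3}
  node 5: {0,1,2,3}
  node 6: {0,1,2,3}
  node 7: {0,1,2,3}

14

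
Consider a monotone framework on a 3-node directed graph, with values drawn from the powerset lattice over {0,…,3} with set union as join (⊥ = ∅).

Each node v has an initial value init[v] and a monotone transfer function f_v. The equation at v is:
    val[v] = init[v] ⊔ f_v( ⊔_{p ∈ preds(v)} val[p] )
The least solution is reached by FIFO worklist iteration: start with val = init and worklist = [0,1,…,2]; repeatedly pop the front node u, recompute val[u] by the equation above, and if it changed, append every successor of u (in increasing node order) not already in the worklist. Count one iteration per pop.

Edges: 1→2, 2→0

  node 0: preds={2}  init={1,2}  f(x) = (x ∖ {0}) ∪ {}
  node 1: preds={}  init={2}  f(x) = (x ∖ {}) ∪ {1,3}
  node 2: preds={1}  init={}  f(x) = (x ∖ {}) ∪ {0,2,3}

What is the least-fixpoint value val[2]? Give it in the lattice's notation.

{0,1,2,3}

Worklist (4 pops):
  #1 pop 0: in={} → {1,2} (no change)
  #2 pop 1: in={} → {1,2,3} (was {2}); enqueue []
  #3 pop 2: in={1,2,3} → {0,1,2,3} (was {}); enqueue [0]
  #4 pop 0: in={0,1,2,3} → {1,2,3} (was {1,2}); enqueue []

Fixpoint:
  val[0] = {1,2,3}
  val[1] = {1,2,3}
  val[2] = {0,1,2,3}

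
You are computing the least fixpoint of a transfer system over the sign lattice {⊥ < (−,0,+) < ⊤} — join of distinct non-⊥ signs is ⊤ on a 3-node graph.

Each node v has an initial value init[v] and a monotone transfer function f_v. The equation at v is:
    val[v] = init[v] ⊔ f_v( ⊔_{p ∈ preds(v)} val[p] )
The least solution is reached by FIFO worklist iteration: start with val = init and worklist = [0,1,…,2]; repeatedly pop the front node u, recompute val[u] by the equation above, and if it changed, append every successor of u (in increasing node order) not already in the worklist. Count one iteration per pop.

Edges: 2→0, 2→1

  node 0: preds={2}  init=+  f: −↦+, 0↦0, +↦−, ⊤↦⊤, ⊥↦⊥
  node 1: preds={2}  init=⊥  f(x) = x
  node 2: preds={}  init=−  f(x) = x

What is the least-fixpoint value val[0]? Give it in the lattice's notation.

+

Worklist (3 pops):
  #1 pop 0: in=− → + (no change)
  #2 pop 1: in=− → − (was ⊥); enqueue []
  #3 pop 2: in=⊥ → − (no change)

Fixpoint:
  val[0] = +
  val[1] = −
  val[2] = −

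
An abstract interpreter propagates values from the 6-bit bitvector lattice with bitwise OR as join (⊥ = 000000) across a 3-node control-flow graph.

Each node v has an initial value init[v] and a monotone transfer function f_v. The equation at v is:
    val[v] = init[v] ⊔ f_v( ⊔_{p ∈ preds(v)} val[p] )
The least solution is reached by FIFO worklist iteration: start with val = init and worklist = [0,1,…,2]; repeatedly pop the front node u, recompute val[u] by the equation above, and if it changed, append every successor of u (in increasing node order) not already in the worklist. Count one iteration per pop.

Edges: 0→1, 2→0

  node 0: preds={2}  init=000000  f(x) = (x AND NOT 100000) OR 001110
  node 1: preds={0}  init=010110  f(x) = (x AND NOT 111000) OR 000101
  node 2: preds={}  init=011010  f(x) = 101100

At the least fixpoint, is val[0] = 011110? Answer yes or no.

yes

Iteration log — 4 steps:
  step 1. node 0  ⊔preds=011010  new=011110  old=000000  +wl: 
  step 2. node 1  ⊔preds=011110  new=010111  old=010110  +wl: 
  step 3. node 2  ⊔preds=000000  new=111110  old=011010  +wl: 0
  step 4. node 0  ⊔preds=111110  new=011110  stable

Least fixpoint reached:
  node 0: 011110
  node 1: 010111
  node 2: 111110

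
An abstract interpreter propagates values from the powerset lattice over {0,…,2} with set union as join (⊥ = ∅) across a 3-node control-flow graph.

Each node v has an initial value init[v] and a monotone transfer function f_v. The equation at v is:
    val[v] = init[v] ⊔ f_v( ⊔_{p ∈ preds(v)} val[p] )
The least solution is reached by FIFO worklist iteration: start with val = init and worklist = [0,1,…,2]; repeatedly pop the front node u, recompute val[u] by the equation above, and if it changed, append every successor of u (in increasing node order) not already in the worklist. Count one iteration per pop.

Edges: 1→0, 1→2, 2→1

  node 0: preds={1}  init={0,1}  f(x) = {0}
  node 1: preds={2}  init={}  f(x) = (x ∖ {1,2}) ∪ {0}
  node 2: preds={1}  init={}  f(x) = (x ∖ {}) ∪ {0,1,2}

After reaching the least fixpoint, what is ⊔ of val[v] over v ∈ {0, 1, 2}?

{0,1,2}

Iteration log — 5 steps:
  step 1. node 0  ⊔preds={}  new={0,1}  stable
  step 2. node 1  ⊔preds={}  new={0}  old={}  +wl: 0
  step 3. node 2  ⊔preds={0}  new={0,1,2}  old={}  +wl: 1
  step 4. node 0  ⊔preds={0}  new={0,1}  stable
  step 5. node 1  ⊔preds={0,1,2}  new={0}  stable

Least fixpoint reached:
  node 0: {0,1}
  node 1: {0}
  node 2: {0,1,2}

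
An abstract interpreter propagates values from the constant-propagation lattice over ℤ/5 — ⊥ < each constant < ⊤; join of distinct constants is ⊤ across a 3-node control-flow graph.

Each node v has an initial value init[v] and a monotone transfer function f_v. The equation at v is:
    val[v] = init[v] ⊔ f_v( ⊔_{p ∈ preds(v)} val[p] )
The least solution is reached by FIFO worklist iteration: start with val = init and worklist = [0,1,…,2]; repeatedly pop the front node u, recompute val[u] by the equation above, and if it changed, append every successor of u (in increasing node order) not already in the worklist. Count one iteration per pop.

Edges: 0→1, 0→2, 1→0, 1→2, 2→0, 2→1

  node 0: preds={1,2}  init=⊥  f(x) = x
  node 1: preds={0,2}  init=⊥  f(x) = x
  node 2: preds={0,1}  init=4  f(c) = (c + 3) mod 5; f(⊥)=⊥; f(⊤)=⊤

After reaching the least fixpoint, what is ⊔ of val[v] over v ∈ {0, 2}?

⊤

Worklist (7 pops):
  #1 pop 0: in=4 → 4 (was ⊥); enqueue []
  #2 pop 1: in=4 → 4 (was ⊥); enqueue [0]
  #3 pop 2: in=4 → ⊤ (was 4); enqueue [1]
  #4 pop 0: in=⊤ → ⊤ (was 4); enqueue [2]
  #5 pop 1: in=⊤ → ⊤ (was 4); enqueue [0]
  #6 pop 2: in=⊤ → ⊤ (no change)
  #7 pop 0: in=⊤ → ⊤ (no change)

Fixpoint:
  val[0] = ⊤
  val[1] = ⊤
  val[2] = ⊤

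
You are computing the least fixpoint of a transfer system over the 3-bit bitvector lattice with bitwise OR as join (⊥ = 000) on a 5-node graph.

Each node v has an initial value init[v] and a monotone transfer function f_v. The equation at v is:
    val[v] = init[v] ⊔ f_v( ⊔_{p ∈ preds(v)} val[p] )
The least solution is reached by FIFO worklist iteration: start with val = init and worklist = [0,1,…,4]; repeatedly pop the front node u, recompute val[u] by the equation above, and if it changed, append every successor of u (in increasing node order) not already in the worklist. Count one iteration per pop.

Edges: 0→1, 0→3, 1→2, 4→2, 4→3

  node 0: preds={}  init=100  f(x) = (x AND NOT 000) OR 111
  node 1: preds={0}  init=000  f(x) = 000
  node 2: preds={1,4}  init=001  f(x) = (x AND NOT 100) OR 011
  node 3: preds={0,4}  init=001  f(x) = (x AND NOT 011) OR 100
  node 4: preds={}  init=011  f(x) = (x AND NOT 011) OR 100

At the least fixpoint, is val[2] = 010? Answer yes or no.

no

Worklist (7 pops):
  #1 pop 0: in=000 → 111 (was 100); enqueue []
  #2 pop 1: in=111 → 000 (no change)
  #3 pop 2: in=011 → 011 (was 001); enqueue []
  #4 pop 3: in=111 → 101 (was 001); enqueue []
  #5 pop 4: in=000 → 111 (was 011); enqueue [2,3]
  #6 pop 2: in=111 → 011 (no change)
  #7 pop 3: in=111 → 101 (no change)

Fixpoint:
  val[0] = 111
  val[1] = 000
  val[2] = 011
  val[3] = 101
  val[4] = 111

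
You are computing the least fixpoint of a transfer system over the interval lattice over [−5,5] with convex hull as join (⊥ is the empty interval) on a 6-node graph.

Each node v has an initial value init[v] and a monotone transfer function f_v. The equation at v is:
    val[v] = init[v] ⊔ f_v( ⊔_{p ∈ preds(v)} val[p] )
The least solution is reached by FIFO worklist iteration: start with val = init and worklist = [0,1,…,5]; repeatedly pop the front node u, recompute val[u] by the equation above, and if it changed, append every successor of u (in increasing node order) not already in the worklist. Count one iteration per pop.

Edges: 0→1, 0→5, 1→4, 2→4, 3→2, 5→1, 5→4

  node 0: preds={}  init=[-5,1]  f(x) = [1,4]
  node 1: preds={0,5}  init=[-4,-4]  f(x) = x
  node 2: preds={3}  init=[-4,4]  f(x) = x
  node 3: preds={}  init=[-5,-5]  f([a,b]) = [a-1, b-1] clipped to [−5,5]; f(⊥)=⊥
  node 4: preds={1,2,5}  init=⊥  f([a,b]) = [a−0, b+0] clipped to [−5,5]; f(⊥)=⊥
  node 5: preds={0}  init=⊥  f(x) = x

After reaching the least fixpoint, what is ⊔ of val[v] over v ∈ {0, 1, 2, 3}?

Iteration log — 8 steps:
  step 1. node 0  ⊔preds=⊥  new=[-5,4]  old=[-5,1]  +wl: 
  step 2. node 1  ⊔preds=[-5,4]  new=[-5,4]  old=[-4,-4]  +wl: 
  step 3. node 2  ⊔preds=[-5,-5]  new=[-5,4]  old=[-4,4]  +wl: 
  step 4. node 3  ⊔preds=⊥  new=[-5,-5]  stable
  step 5. node 4  ⊔preds=[-5,4]  new=[-5,4]  old=⊥  +wl: 
  step 6. node 5  ⊔preds=[-5,4]  new=[-5,4]  old=⊥  +wl: 1,4
  step 7. node 1  ⊔preds=[-5,4]  new=[-5,4]  stable
  step 8. node 4  ⊔preds=[-5,4]  new=[-5,4]  stable

Least fixpoint reached:
  node 0: [-5,4]
  node 1: [-5,4]
  node 2: [-5,4]
  node 3: [-5,-5]
  node 4: [-5,4]
  node 5: [-5,4]

[-5,4]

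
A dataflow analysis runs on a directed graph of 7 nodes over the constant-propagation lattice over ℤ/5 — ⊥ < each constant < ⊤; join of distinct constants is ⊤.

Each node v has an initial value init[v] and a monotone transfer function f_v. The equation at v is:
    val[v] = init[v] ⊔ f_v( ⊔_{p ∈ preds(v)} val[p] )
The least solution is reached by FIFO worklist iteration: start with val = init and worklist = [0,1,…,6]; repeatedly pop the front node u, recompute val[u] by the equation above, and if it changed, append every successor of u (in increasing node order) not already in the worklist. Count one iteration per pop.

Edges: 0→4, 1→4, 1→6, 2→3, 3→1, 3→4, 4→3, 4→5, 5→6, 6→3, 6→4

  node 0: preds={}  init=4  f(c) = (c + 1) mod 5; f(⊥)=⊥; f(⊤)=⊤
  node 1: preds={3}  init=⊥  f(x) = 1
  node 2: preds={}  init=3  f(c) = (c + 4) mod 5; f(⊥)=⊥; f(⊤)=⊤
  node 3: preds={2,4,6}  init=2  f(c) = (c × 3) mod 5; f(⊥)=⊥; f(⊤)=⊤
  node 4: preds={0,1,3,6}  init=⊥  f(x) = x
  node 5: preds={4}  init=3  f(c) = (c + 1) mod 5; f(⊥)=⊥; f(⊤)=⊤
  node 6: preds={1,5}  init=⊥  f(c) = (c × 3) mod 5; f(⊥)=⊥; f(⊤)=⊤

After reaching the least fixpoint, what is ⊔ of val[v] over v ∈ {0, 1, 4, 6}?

⊤

Worklist (10 pops):
  #1 pop 0: in=⊥ → 4 (no change)
  #2 pop 1: in=2 → 1 (was ⊥); enqueue []
  #3 pop 2: in=⊥ → 3 (no change)
  #4 pop 3: in=3 → ⊤ (was 2); enqueue [1]
  #5 pop 4: in=⊤ → ⊤ (was ⊥); enqueue [3]
  #6 pop 5: in=⊤ → ⊤ (was 3); enqueue []
  #7 pop 6: in=⊤ → ⊤ (was ⊥); enqueue [4]
  #8 pop 1: in=⊤ → 1 (no change)
  #9 pop 3: in=⊤ → ⊤ (no change)
  #10 pop 4: in=⊤ → ⊤ (no change)

Fixpoint:
  val[0] = 4
  val[1] = 1
  val[2] = 3
  val[3] = ⊤
  val[4] = ⊤
  val[5] = ⊤
  val[6] = ⊤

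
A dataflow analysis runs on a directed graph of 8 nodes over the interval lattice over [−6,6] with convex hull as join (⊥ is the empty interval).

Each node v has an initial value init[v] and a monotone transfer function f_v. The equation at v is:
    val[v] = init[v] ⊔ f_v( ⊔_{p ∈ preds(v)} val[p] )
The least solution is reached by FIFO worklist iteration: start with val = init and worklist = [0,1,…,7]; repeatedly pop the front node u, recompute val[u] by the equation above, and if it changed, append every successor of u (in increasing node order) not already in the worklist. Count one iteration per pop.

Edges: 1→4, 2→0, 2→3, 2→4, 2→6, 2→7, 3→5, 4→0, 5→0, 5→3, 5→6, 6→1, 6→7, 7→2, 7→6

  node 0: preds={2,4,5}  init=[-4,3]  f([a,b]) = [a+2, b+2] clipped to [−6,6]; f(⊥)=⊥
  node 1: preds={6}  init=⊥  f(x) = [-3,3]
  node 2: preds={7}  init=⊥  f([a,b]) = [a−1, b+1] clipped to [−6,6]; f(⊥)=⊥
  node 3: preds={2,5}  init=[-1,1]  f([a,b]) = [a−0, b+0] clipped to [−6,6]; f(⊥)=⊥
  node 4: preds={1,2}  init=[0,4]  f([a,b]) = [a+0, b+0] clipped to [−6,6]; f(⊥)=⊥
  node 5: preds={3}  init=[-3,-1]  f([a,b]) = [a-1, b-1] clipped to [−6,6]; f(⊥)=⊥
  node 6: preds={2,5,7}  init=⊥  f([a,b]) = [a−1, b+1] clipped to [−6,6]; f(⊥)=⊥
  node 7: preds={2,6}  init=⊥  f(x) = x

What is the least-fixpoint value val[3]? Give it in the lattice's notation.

[-6,6]

Worklist (50 pops):
  #1 pop 0: in=[-3,4] → [-4,6] (was [-4,3]); enqueue []
  #2 pop 1: in=⊥ → [-3,3] (was ⊥); enqueue []
  #3 pop 2: in=⊥ → ⊥ (no change)
  #4 pop 3: in=[-3,-1] → [-3,1] (was [-1,1]); enqueue []
  #5 pop 4: in=[-3,3] → [-3,4] (was [0,4]); enqueue [0]
  #6 pop 5: in=[-3,1] → [-4,0] (was [-3,-1]); enqueue [3]
  #7 pop 6: in=[-4,0] → [-5,1] (was ⊥); enqueue [1]
  #8 pop 7: in=[-5,1] → [-5,1] (was ⊥); enqueue [2,6]
  #9 pop 0: in=[-4,4] → [-4,6] (no change)
  #10 pop 3: in=[-4,0] → [-4,1] (was [-3,1]); enqueue [5]
  #11 pop 1: in=[-5,1] → [-3,3] (no change)
  #12 pop 2: in=[-5,1] → [-6,2] (was ⊥); enqueue [0,3,4,7]
  #13 pop 6: in=[-6,2] → [-6,3] (was [-5,1]); enqueue [1]
  #14 pop 5: in=[-4,1] → [-5,0] (was [-4,0]); enqueue [6]
  #15 pop 0: in=[-6,4] → [-4,6] (no change)
  #16 pop 3: in=[-6,2] → [-6,2] (was [-4,1]); enqueue [5]
  #17 pop 4: in=[-6,3] → [-6,4] (was [-3,4]); enqueue [0]
  #18 pop 7: in=[-6,3] → [-6,3] (was [-5,1]); enqueue [2]
  #19 pop 1: in=[-6,3] → [-3,3] (no change)
  #20 pop 6: in=[-6,3] → [-6,4] (was [-6,3]); enqueue [1,7]
  #21 pop 5: in=[-6,2] → [-6,1] (was [-5,0]); enqueue [3,6]
  #22 pop 0: in=[-6,4] → [-4,6] (no change)
  #23 pop 2: in=[-6,3] → [-6,4] (was [-6,2]); enqueue [0,4]
  #24 pop 1: in=[-6,4] → [-3,3] (no change)
  #25 pop 7: in=[-6,4] → [-6,4] (was [-6,3]); enqueue [2]
  #26 pop 3: in=[-6,4] → [-6,4] (was [-6,2]); enqueue [5]
  #27 pop 6: in=[-6,4] → [-6,5] (was [-6,4]); enqueue [1,7]
  #28 pop 0: in=[-6,4] → [-4,6] (no change)
  #29 pop 4: in=[-6,4] → [-6,4] (no change)
  #30 pop 2: in=[-6,4] → [-6,5] (was [-6,4]); enqueue [0,3,4,6]
  #31 pop 5: in=[-6,4] → [-6,3] (was [-6,1]); enqueue []
  #32 pop 1: in=[-6,5] → [-3,3] (no change)
  #33 pop 7: in=[-6,5] → [-6,5] (was [-6,4]); enqueue [2]
  #34 pop 0: in=[-6,5] → [-4,6] (no change)
  #35 pop 3: in=[-6,5] → [-6,5] (was [-6,4]); enqueue [5]
  #36 pop 4: in=[-6,5] → [-6,5] (was [-6,4]); enqueue [0]
  #37 pop 6: in=[-6,5] → [-6,6] (was [-6,5]); enqueue [1,7]
  #38 pop 2: in=[-6,5] → [-6,6] (was [-6,5]); enqueue [3,4,6]
  #39 pop 5: in=[-6,5] → [-6,4] (was [-6,3]); enqueue []
  #40 pop 0: in=[-6,6] → [-4,6] (no change)
  #41 pop 1: in=[-6,6] → [-3,3] (no change)
  #42 pop 7: in=[-6,6] → [-6,6] (was [-6,5]); enqueue [2]
  #43 pop 3: in=[-6,6] → [-6,6] (was [-6,5]); enqueue [5]
  #44 pop 4: in=[-6,6] → [-6,6] (was [-6,5]); enqueue [0]
  #45 pop 6: in=[-6,6] → [-6,6] (no change)
  #46 pop 2: in=[-6,6] → [-6,6] (no change)
  #47 pop 5: in=[-6,6] → [-6,5] (was [-6,4]); enqueue [3,6]
  #48 pop 0: in=[-6,6] → [-4,6] (no change)
  #49 pop 3: in=[-6,6] → [-6,6] (no change)
  #50 pop 6: in=[-6,6] → [-6,6] (no change)

Fixpoint:
  val[0] = [-4,6]
  val[1] = [-3,3]
  val[2] = [-6,6]
  val[3] = [-6,6]
  val[4] = [-6,6]
  val[5] = [-6,5]
  val[6] = [-6,6]
  val[7] = [-6,6]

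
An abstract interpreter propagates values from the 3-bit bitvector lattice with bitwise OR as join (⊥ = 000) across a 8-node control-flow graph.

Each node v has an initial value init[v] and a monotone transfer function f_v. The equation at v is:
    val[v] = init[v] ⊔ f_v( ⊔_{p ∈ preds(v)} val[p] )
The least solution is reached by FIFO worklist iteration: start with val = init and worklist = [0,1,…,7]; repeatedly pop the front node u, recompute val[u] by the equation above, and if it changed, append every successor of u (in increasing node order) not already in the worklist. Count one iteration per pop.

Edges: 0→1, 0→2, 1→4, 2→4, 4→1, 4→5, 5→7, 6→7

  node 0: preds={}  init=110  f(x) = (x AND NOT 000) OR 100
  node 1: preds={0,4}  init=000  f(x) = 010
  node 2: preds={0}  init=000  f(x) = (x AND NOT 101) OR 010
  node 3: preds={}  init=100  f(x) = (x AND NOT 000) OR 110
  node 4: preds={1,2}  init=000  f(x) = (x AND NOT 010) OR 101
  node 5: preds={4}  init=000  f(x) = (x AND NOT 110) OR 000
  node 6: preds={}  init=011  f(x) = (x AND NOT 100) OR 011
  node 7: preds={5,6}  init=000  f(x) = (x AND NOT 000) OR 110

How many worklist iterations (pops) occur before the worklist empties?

Worklist (9 pops):
  #1 pop 0: in=000 → 110 (no change)
  #2 pop 1: in=110 → 010 (was 000); enqueue []
  #3 pop 2: in=110 → 010 (was 000); enqueue []
  #4 pop 3: in=000 → 110 (was 100); enqueue []
  #5 pop 4: in=010 → 101 (was 000); enqueue [1]
  #6 pop 5: in=101 → 001 (was 000); enqueue []
  #7 pop 6: in=000 → 011 (no change)
  #8 pop 7: in=011 → 111 (was 000); enqueue []
  #9 pop 1: in=111 → 010 (no change)

Fixpoint:
  val[0] = 110
  val[1] = 010
  val[2] = 010
  val[3] = 110
  val[4] = 101
  val[5] = 001
  val[6] = 011
  val[7] = 111

9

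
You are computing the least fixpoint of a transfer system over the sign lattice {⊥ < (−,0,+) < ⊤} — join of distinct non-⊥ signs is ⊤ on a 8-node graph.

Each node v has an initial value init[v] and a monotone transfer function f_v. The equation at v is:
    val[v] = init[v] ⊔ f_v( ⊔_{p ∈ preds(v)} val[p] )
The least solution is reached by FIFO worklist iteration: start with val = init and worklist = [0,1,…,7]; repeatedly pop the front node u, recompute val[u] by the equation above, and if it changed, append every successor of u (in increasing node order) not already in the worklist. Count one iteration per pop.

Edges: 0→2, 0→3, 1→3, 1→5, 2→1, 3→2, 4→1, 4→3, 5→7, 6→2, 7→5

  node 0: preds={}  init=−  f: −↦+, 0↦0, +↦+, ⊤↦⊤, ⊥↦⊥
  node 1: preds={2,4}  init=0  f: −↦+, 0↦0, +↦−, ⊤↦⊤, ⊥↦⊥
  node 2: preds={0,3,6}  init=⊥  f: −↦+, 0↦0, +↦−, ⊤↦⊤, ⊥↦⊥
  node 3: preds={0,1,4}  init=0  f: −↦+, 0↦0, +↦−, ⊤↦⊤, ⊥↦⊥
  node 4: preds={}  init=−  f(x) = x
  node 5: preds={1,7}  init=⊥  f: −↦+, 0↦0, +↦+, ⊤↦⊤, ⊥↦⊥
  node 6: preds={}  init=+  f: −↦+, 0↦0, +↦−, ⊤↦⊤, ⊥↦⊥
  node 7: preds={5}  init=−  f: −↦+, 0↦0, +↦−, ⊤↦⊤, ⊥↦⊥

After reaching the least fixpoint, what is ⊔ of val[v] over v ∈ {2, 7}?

Iteration log — 11 steps:
  step 1. node 0  ⊔preds=⊥  new=−  stable
  step 2. node 1  ⊔preds=−  new=⊤  old=0  +wl: 
  step 3. node 2  ⊔preds=⊤  new=⊤  old=⊥  +wl: 1
  step 4. node 3  ⊔preds=⊤  new=⊤  old=0  +wl: 2
  step 5. node 4  ⊔preds=⊥  new=−  stable
  step 6. node 5  ⊔preds=⊤  new=⊤  old=⊥  +wl: 
  step 7. node 6  ⊔preds=⊥  new=+  stable
  step 8. node 7  ⊔preds=⊤  new=⊤  old=−  +wl: 5
  step 9. node 1  ⊔preds=⊤  new=⊤  stable
  step 10. node 2  ⊔preds=⊤  new=⊤  stable
  step 11. node 5  ⊔preds=⊤  new=⊤  stable

Least fixpoint reached:
  node 0: −
  node 1: ⊤
  node 2: ⊤
  node 3: ⊤
  node 4: −
  node 5: ⊤
  node 6: +
  node 7: ⊤

⊤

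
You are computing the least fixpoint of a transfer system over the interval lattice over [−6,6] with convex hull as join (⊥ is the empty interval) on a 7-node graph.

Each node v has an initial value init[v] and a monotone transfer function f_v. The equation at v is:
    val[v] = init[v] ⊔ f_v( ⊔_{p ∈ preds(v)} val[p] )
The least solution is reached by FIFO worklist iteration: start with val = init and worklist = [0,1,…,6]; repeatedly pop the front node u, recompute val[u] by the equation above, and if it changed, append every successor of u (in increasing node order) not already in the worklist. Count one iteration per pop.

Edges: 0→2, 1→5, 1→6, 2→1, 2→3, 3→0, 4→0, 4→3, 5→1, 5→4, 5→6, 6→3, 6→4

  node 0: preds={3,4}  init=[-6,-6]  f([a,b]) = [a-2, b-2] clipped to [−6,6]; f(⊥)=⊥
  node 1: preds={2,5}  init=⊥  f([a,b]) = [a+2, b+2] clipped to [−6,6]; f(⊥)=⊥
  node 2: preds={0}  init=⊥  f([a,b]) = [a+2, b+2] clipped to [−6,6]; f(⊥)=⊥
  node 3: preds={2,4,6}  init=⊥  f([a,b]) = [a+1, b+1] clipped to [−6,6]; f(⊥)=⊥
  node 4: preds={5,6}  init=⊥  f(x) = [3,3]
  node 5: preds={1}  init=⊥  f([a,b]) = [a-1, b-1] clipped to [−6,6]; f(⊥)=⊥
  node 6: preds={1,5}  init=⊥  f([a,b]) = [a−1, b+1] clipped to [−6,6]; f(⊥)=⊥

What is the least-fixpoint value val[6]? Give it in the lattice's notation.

[-4,6]

Iteration log — 31 steps:
  step 1. node 0  ⊔preds=⊥  new=[-6,-6]  stable
  step 2. node 1  ⊔preds=⊥  new=⊥  stable
  step 3. node 2  ⊔preds=[-6,-6]  new=[-4,-4]  old=⊥  +wl: 1
  step 4. node 3  ⊔preds=[-4,-4]  new=[-3,-3]  old=⊥  +wl: 0
  step 5. node 4  ⊔preds=⊥  new=[3,3]  old=⊥  +wl: 3
  step 6. node 5  ⊔preds=⊥  new=⊥  stable
  step 7. node 6  ⊔preds=⊥  new=⊥  stable
  step 8. node 1  ⊔preds=[-4,-4]  new=[-2,-2]  old=⊥  +wl: 5,6
  step 9. node 0  ⊔preds=[-3,3]  new=[-6,1]  old=[-6,-6]  +wl: 2
  step 10. node 3  ⊔preds=[-4,3]  new=[-3,4]  old=[-3,-3]  +wl: 0
  step 11. node 5  ⊔preds=[-2,-2]  new=[-3,-3]  old=⊥  +wl: 1,4
  step 12. node 6  ⊔preds=[-3,-2]  new=[-4,-1]  old=⊥  +wl: 3
  step 13. node 2  ⊔preds=[-6,1]  new=[-4,3]  old=[-4,-4]  +wl: 
  step 14. node 0  ⊔preds=[-3,4]  new=[-6,2]  old=[-6,1]  +wl: 2
  step 15. node 1  ⊔preds=[-4,3]  new=[-2,5]  old=[-2,-2]  +wl: 5,6
  step 16. node 4  ⊔preds=[-4,-1]  new=[3,3]  stable
  step 17. node 3  ⊔preds=[-4,3]  new=[-3,4]  stable
  step 18. node 2  ⊔preds=[-6,2]  new=[-4,4]  old=[-4,3]  +wl: 1,3
  step 19. node 5  ⊔preds=[-2,5]  new=[-3,4]  old=[-3,-3]  +wl: 4
  step 20. node 6  ⊔preds=[-3,5]  new=[-4,6]  old=[-4,-1]  +wl: 
  step 21. node 1  ⊔preds=[-4,4]  new=[-2,6]  old=[-2,5]  +wl: 5,6
  step 22. node 3  ⊔preds=[-4,6]  new=[-3,6]  old=[-3,4]  +wl: 0
  step 23. node 4  ⊔preds=[-4,6]  new=[3,3]  stable
  step 24. node 5  ⊔preds=[-2,6]  new=[-3,5]  old=[-3,4]  +wl: 1,4
  step 25. node 6  ⊔preds=[-3,6]  new=[-4,6]  stable
  step 26. node 0  ⊔preds=[-3,6]  new=[-6,4]  old=[-6,2]  +wl: 2
  step 27. node 1  ⊔preds=[-4,5]  new=[-2,6]  stable
  step 28. node 4  ⊔preds=[-4,6]  new=[3,3]  stable
  step 29. node 2  ⊔preds=[-6,4]  new=[-4,6]  old=[-4,4]  +wl: 1,3
  step 30. node 1  ⊔preds=[-4,6]  new=[-2,6]  stable
  step 31. node 3  ⊔preds=[-4,6]  new=[-3,6]  stable

Least fixpoint reached:
  node 0: [-6,4]
  node 1: [-2,6]
  node 2: [-4,6]
  node 3: [-3,6]
  node 4: [3,3]
  node 5: [-3,5]
  node 6: [-4,6]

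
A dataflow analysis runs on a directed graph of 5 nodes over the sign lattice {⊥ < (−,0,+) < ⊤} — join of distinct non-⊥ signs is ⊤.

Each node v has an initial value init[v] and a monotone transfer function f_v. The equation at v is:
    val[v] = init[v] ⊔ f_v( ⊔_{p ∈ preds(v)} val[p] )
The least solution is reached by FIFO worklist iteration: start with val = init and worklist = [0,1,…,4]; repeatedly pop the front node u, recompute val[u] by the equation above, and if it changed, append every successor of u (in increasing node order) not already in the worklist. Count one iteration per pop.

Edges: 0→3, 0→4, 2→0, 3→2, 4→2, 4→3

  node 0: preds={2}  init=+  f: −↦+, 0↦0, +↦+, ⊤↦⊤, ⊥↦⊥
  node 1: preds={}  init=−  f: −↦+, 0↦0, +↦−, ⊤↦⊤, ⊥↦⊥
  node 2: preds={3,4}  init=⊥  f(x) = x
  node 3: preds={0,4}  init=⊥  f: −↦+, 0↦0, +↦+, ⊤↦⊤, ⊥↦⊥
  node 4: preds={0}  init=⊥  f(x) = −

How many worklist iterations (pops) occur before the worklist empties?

Trace (11 dequeues):
  [1] u=0 | in ⊥ | out + | ==
  [2] u=1 | in ⊥ | out − | ==
  [3] u=2 | in ⊥ | out ⊥ | ==
  [4] u=3 | in + | out + | prev ⊥ | push {2}
  [5] u=4 | in + | out − | prev ⊥ | push {3}
  [6] u=2 | in ⊤ | out ⊤ | prev ⊥ | push {0}
  [7] u=3 | in ⊤ | out ⊤ | prev + | push {2}
  [8] u=0 | in ⊤ | out ⊤ | prev + | push {3,4}
  [9] u=2 | in ⊤ | out ⊤ | ==
  [10] u=3 | in ⊤ | out ⊤ | ==
  [11] u=4 | in ⊤ | out − | ==

Converged values:
  [0] ⊤
  [1] −
  [2] ⊤
  [3] ⊤
  [4] −

11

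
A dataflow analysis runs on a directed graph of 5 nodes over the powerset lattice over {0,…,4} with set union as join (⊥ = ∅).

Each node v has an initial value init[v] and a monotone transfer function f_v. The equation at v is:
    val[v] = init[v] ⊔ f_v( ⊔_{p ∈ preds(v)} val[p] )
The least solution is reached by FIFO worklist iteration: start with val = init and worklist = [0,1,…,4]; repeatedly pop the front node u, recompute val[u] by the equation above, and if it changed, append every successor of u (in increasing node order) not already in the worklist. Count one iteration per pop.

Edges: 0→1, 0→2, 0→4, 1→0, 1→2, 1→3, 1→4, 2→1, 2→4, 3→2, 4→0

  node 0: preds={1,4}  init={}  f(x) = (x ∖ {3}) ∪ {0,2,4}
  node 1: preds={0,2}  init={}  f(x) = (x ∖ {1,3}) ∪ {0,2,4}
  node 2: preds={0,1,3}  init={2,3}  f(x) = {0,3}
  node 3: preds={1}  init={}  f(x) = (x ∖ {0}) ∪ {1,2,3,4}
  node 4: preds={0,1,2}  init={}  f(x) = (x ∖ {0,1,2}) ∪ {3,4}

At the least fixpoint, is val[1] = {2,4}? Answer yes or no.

Iteration log — 8 steps:
  step 1. node 0  ⊔preds={}  new={0,2,4}  old={}  +wl: 
  step 2. node 1  ⊔preds={0,2,3,4}  new={0,2,4}  old={}  +wl: 0
  step 3. node 2  ⊔preds={0,2,4}  new={0,2,3}  old={2,3}  +wl: 1
  step 4. node 3  ⊔preds={0,2,4}  new={1,2,3,4}  old={}  +wl: 2
  step 5. node 4  ⊔preds={0,2,3,4}  new={3,4}  old={}  +wl: 
  step 6. node 0  ⊔preds={0,2,3,4}  new={0,2,4}  stable
  step 7. node 1  ⊔preds={0,2,3,4}  new={0,2,4}  stable
  step 8. node 2  ⊔preds={0,1,2,3,4}  new={0,2,3}  stable

Least fixpoint reached:
  node 0: {0,2,4}
  node 1: {0,2,4}
  node 2: {0,2,3}
  node 3: {1,2,3,4}
  node 4: {3,4}

no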